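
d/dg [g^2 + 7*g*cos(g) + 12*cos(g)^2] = -7*g*sin(g) + 2*g - 12*sin(2*g) + 7*cos(g)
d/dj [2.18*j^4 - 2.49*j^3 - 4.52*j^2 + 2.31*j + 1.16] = 8.72*j^3 - 7.47*j^2 - 9.04*j + 2.31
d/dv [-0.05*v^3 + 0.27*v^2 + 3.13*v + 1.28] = -0.15*v^2 + 0.54*v + 3.13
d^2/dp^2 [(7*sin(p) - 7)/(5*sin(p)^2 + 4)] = 7*(-225*sin(p)^5 + 100*sin(p)^4 - 230*sin(p)^2 + 233*sin(p)/2 - 105*sin(3*p) + 25*sin(5*p)/2 + 40)/(5*sin(p)^2 + 4)^3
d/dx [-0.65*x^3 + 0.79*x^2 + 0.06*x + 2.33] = -1.95*x^2 + 1.58*x + 0.06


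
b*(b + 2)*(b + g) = b^3 + b^2*g + 2*b^2 + 2*b*g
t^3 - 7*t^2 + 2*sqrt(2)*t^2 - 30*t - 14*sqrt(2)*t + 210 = (t - 7)*(t - 3*sqrt(2))*(t + 5*sqrt(2))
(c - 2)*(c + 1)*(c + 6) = c^3 + 5*c^2 - 8*c - 12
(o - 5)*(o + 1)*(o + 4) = o^3 - 21*o - 20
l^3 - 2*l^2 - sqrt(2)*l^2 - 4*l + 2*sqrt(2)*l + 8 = (l - 2)*(l - 2*sqrt(2))*(l + sqrt(2))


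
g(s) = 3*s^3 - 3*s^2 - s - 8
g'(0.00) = -1.00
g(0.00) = -8.00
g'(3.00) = 62.00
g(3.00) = 43.00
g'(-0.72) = 7.99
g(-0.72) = -9.95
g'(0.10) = -1.51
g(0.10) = -8.13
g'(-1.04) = 14.97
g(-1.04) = -13.58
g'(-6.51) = 419.48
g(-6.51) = -956.31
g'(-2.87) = 90.35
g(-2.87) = -100.76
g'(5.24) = 214.68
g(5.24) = 336.02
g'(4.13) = 127.73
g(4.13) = 148.03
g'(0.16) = -1.73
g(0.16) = -8.22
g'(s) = 9*s^2 - 6*s - 1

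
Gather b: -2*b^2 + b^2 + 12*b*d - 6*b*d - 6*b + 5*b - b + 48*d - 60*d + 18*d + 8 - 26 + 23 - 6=-b^2 + b*(6*d - 2) + 6*d - 1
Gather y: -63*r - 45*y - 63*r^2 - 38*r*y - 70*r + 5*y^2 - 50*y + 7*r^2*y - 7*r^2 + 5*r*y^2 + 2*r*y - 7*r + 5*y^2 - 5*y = -70*r^2 - 140*r + y^2*(5*r + 10) + y*(7*r^2 - 36*r - 100)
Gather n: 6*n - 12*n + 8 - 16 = -6*n - 8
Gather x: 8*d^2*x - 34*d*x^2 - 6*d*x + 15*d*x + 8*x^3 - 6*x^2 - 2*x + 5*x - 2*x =8*x^3 + x^2*(-34*d - 6) + x*(8*d^2 + 9*d + 1)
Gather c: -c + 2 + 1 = 3 - c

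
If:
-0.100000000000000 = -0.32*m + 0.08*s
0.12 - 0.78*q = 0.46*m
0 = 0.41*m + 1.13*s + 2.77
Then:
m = -0.28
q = 0.32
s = -2.35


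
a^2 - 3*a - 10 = (a - 5)*(a + 2)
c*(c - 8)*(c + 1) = c^3 - 7*c^2 - 8*c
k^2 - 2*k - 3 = (k - 3)*(k + 1)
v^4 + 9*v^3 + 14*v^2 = v^2*(v + 2)*(v + 7)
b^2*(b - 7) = b^3 - 7*b^2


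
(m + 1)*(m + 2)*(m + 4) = m^3 + 7*m^2 + 14*m + 8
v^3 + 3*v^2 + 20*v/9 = v*(v + 4/3)*(v + 5/3)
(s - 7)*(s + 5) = s^2 - 2*s - 35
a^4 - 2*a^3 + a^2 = a^2*(a - 1)^2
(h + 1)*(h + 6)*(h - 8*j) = h^3 - 8*h^2*j + 7*h^2 - 56*h*j + 6*h - 48*j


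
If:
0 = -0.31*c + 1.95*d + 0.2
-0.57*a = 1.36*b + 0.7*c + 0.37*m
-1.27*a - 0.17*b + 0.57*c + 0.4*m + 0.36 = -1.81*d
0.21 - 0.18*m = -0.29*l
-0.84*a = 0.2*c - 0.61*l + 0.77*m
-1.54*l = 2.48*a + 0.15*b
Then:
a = -2.02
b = 2.09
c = -5.63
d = -1.00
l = 3.06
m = 6.09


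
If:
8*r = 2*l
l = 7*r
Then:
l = 0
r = 0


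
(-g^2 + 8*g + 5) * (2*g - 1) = -2*g^3 + 17*g^2 + 2*g - 5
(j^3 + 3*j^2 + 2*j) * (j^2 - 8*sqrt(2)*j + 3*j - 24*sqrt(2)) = j^5 - 8*sqrt(2)*j^4 + 6*j^4 - 48*sqrt(2)*j^3 + 11*j^3 - 88*sqrt(2)*j^2 + 6*j^2 - 48*sqrt(2)*j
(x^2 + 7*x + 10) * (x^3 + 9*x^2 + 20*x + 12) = x^5 + 16*x^4 + 93*x^3 + 242*x^2 + 284*x + 120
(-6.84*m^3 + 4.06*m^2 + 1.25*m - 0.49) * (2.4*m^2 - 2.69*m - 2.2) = -16.416*m^5 + 28.1436*m^4 + 7.1266*m^3 - 13.4705*m^2 - 1.4319*m + 1.078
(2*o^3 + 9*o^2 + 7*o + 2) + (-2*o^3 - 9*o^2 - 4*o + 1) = 3*o + 3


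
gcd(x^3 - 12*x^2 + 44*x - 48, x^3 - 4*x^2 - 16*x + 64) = x - 4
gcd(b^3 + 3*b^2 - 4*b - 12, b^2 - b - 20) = 1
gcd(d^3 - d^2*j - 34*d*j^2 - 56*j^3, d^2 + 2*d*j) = d + 2*j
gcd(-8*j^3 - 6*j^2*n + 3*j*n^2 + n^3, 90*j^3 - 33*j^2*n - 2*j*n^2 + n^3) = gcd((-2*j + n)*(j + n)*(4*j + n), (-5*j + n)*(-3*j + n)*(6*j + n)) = 1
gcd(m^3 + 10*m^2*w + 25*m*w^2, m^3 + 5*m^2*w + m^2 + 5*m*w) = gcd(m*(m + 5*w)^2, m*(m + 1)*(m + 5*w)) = m^2 + 5*m*w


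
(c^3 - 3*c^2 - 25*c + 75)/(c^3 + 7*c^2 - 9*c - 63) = (c^2 - 25)/(c^2 + 10*c + 21)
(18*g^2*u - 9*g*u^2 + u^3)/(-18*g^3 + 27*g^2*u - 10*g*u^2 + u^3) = u/(-g + u)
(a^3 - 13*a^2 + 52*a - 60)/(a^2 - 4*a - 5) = (a^2 - 8*a + 12)/(a + 1)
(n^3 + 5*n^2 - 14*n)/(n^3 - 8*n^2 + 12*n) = (n + 7)/(n - 6)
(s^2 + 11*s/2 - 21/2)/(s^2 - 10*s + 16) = (2*s^2 + 11*s - 21)/(2*(s^2 - 10*s + 16))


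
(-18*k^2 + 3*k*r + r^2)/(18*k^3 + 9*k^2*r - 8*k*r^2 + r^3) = (6*k + r)/(-6*k^2 - 5*k*r + r^2)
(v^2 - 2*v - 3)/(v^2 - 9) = (v + 1)/(v + 3)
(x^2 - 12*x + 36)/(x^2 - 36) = (x - 6)/(x + 6)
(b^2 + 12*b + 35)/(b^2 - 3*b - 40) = (b + 7)/(b - 8)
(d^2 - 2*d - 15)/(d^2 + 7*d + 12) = (d - 5)/(d + 4)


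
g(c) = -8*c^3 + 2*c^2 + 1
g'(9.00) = -1908.00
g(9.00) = -5669.00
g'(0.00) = 0.00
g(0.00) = 1.00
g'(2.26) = -113.54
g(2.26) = -81.13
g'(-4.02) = -403.93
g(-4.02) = 553.04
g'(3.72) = -317.24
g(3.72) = -383.15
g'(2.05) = -92.66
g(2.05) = -59.52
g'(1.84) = -73.89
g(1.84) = -42.06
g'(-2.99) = -226.52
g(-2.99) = 232.73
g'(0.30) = -0.96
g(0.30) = 0.96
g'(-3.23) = -263.31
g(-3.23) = 291.45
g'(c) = -24*c^2 + 4*c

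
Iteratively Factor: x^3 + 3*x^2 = (x + 3)*(x^2) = x*(x + 3)*(x)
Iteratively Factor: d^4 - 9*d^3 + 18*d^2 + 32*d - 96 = (d - 4)*(d^3 - 5*d^2 - 2*d + 24) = (d - 4)*(d - 3)*(d^2 - 2*d - 8) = (d - 4)*(d - 3)*(d + 2)*(d - 4)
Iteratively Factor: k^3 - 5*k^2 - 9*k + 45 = (k + 3)*(k^2 - 8*k + 15) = (k - 3)*(k + 3)*(k - 5)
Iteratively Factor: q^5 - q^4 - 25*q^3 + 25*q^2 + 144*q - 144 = (q + 3)*(q^4 - 4*q^3 - 13*q^2 + 64*q - 48) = (q - 3)*(q + 3)*(q^3 - q^2 - 16*q + 16) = (q - 4)*(q - 3)*(q + 3)*(q^2 + 3*q - 4) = (q - 4)*(q - 3)*(q + 3)*(q + 4)*(q - 1)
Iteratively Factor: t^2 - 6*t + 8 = (t - 2)*(t - 4)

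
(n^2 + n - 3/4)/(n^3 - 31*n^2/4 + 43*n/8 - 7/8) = 2*(2*n + 3)/(4*n^2 - 29*n + 7)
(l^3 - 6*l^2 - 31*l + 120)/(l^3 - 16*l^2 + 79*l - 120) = (l + 5)/(l - 5)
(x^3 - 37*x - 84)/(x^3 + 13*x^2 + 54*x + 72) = (x - 7)/(x + 6)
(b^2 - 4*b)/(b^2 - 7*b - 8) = b*(4 - b)/(-b^2 + 7*b + 8)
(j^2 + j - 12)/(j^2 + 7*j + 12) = (j - 3)/(j + 3)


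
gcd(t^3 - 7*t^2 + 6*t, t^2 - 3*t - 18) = t - 6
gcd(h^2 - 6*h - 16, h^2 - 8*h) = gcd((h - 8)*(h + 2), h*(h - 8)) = h - 8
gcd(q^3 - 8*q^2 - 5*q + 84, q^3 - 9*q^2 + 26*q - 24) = q - 4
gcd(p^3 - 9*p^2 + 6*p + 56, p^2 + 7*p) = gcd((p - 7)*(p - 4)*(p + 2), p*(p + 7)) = 1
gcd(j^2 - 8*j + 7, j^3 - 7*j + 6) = j - 1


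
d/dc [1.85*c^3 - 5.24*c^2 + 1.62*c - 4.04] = 5.55*c^2 - 10.48*c + 1.62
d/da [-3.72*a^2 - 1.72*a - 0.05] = -7.44*a - 1.72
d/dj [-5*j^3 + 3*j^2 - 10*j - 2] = -15*j^2 + 6*j - 10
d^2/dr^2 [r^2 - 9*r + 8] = 2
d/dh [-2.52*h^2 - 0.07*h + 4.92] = -5.04*h - 0.07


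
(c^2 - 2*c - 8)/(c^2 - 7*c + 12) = (c + 2)/(c - 3)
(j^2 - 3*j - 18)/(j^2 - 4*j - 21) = (j - 6)/(j - 7)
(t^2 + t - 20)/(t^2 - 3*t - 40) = (t - 4)/(t - 8)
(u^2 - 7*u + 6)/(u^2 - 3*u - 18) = (u - 1)/(u + 3)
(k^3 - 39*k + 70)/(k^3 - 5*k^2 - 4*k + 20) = (k + 7)/(k + 2)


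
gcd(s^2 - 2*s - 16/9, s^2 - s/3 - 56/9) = s - 8/3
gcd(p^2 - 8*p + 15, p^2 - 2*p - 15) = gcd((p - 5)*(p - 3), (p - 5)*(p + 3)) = p - 5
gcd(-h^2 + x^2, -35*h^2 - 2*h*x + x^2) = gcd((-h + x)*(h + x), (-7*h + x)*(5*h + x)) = 1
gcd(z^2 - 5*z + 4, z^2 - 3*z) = 1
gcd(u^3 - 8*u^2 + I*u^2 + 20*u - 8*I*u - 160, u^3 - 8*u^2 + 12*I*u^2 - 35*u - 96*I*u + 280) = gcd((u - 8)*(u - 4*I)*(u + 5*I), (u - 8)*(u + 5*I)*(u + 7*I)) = u^2 + u*(-8 + 5*I) - 40*I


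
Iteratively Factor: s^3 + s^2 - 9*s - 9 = (s + 1)*(s^2 - 9) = (s - 3)*(s + 1)*(s + 3)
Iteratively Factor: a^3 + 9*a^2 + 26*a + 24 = (a + 3)*(a^2 + 6*a + 8) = (a + 3)*(a + 4)*(a + 2)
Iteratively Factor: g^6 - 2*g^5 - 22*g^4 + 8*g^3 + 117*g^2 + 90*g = (g + 3)*(g^5 - 5*g^4 - 7*g^3 + 29*g^2 + 30*g) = (g - 3)*(g + 3)*(g^4 - 2*g^3 - 13*g^2 - 10*g) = (g - 5)*(g - 3)*(g + 3)*(g^3 + 3*g^2 + 2*g) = (g - 5)*(g - 3)*(g + 2)*(g + 3)*(g^2 + g) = g*(g - 5)*(g - 3)*(g + 2)*(g + 3)*(g + 1)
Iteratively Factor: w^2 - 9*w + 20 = (w - 4)*(w - 5)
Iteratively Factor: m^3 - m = (m - 1)*(m^2 + m) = (m - 1)*(m + 1)*(m)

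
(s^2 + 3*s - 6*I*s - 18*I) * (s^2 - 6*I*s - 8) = s^4 + 3*s^3 - 12*I*s^3 - 44*s^2 - 36*I*s^2 - 132*s + 48*I*s + 144*I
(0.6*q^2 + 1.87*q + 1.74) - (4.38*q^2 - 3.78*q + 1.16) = -3.78*q^2 + 5.65*q + 0.58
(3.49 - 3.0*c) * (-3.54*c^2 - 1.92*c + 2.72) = 10.62*c^3 - 6.5946*c^2 - 14.8608*c + 9.4928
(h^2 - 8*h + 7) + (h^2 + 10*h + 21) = 2*h^2 + 2*h + 28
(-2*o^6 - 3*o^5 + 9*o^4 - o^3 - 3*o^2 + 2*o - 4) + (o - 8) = -2*o^6 - 3*o^5 + 9*o^4 - o^3 - 3*o^2 + 3*o - 12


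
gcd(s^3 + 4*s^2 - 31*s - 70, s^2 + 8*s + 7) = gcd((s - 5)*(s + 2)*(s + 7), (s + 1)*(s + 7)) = s + 7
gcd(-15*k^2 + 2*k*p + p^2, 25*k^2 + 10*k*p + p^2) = 5*k + p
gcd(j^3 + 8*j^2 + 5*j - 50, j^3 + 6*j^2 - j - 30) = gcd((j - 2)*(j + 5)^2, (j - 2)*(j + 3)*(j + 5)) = j^2 + 3*j - 10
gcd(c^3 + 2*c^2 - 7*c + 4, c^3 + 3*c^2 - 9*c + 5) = c^2 - 2*c + 1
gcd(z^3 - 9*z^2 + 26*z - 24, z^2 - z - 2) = z - 2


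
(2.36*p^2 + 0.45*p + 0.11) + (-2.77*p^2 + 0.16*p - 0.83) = -0.41*p^2 + 0.61*p - 0.72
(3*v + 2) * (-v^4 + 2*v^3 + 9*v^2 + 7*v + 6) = -3*v^5 + 4*v^4 + 31*v^3 + 39*v^2 + 32*v + 12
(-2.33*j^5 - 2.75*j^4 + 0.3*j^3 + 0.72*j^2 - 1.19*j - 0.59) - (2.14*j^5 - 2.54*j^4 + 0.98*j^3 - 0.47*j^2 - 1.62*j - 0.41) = -4.47*j^5 - 0.21*j^4 - 0.68*j^3 + 1.19*j^2 + 0.43*j - 0.18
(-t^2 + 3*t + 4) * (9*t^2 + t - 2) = -9*t^4 + 26*t^3 + 41*t^2 - 2*t - 8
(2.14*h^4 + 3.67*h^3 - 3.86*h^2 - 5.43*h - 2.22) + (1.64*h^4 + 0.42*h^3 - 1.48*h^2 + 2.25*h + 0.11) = 3.78*h^4 + 4.09*h^3 - 5.34*h^2 - 3.18*h - 2.11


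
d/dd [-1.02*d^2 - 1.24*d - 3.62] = -2.04*d - 1.24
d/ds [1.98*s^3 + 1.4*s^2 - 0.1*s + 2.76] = 5.94*s^2 + 2.8*s - 0.1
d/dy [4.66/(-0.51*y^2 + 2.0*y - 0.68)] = (4.7532*y - 9.32)/(0.51*y^2 - 2.0*y + 0.68)^2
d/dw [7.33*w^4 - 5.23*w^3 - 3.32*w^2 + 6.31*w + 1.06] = 29.32*w^3 - 15.69*w^2 - 6.64*w + 6.31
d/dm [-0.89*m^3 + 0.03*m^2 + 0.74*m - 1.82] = -2.67*m^2 + 0.06*m + 0.74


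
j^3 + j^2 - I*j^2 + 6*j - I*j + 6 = (j + 1)*(j - 3*I)*(j + 2*I)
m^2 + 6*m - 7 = (m - 1)*(m + 7)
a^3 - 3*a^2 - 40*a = a*(a - 8)*(a + 5)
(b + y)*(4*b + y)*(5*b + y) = 20*b^3 + 29*b^2*y + 10*b*y^2 + y^3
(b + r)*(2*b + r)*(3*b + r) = 6*b^3 + 11*b^2*r + 6*b*r^2 + r^3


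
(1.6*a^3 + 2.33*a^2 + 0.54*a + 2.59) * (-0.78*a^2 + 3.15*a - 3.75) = -1.248*a^5 + 3.2226*a^4 + 0.9183*a^3 - 9.0567*a^2 + 6.1335*a - 9.7125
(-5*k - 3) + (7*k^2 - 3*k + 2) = 7*k^2 - 8*k - 1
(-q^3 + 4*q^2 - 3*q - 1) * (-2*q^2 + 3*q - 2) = 2*q^5 - 11*q^4 + 20*q^3 - 15*q^2 + 3*q + 2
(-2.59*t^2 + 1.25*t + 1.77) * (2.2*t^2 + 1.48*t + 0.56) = -5.698*t^4 - 1.0832*t^3 + 4.2936*t^2 + 3.3196*t + 0.9912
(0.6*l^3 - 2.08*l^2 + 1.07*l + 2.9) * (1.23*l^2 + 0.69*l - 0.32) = 0.738*l^5 - 2.1444*l^4 - 0.3111*l^3 + 4.9709*l^2 + 1.6586*l - 0.928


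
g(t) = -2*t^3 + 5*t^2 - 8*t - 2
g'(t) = -6*t^2 + 10*t - 8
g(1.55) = -9.84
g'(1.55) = -6.92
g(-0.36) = 1.62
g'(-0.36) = -12.38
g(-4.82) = 376.68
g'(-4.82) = -195.59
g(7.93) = -748.37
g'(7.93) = -306.01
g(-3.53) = 176.52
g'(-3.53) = -118.07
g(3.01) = -35.32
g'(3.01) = -32.26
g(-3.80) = 210.34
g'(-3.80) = -132.64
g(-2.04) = 52.11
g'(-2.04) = -53.37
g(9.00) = -1127.00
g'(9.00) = -404.00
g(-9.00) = 1933.00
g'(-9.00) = -584.00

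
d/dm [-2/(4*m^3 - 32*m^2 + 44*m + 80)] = (3*m^2 - 16*m + 11)/(2*(m^3 - 8*m^2 + 11*m + 20)^2)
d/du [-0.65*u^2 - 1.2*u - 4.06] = -1.3*u - 1.2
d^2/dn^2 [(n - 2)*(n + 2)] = 2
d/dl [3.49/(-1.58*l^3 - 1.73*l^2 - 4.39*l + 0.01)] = (16.5426*l^2 + 12.0754*l + 15.3211)/(1.58*l^3 + 1.73*l^2 + 4.39*l - 0.01)^2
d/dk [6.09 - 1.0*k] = -1.00000000000000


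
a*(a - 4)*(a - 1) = a^3 - 5*a^2 + 4*a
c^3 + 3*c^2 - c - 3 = (c - 1)*(c + 1)*(c + 3)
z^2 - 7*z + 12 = (z - 4)*(z - 3)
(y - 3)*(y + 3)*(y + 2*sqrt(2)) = y^3 + 2*sqrt(2)*y^2 - 9*y - 18*sqrt(2)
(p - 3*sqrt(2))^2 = p^2 - 6*sqrt(2)*p + 18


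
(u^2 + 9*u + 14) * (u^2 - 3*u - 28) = u^4 + 6*u^3 - 41*u^2 - 294*u - 392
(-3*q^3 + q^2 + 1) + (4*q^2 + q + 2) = -3*q^3 + 5*q^2 + q + 3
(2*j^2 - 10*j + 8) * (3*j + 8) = 6*j^3 - 14*j^2 - 56*j + 64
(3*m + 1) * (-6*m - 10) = -18*m^2 - 36*m - 10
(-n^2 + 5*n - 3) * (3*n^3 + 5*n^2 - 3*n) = -3*n^5 + 10*n^4 + 19*n^3 - 30*n^2 + 9*n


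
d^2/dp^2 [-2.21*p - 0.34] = 0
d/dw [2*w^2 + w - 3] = 4*w + 1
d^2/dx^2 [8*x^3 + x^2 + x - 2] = 48*x + 2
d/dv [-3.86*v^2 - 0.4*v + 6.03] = -7.72*v - 0.4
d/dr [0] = 0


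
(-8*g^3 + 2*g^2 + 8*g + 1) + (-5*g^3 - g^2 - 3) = -13*g^3 + g^2 + 8*g - 2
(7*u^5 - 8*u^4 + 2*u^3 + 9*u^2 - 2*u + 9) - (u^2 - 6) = 7*u^5 - 8*u^4 + 2*u^3 + 8*u^2 - 2*u + 15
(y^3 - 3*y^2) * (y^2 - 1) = y^5 - 3*y^4 - y^3 + 3*y^2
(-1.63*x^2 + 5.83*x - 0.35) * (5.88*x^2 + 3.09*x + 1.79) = -9.5844*x^4 + 29.2437*x^3 + 13.039*x^2 + 9.3542*x - 0.6265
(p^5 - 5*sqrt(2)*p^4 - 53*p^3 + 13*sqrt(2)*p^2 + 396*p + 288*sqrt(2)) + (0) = p^5 - 5*sqrt(2)*p^4 - 53*p^3 + 13*sqrt(2)*p^2 + 396*p + 288*sqrt(2)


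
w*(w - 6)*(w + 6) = w^3 - 36*w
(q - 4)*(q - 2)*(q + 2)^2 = q^4 - 2*q^3 - 12*q^2 + 8*q + 32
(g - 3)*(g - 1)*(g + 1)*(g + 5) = g^4 + 2*g^3 - 16*g^2 - 2*g + 15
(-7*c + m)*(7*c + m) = -49*c^2 + m^2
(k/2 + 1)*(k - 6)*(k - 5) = k^3/2 - 9*k^2/2 + 4*k + 30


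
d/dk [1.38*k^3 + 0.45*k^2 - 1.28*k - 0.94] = 4.14*k^2 + 0.9*k - 1.28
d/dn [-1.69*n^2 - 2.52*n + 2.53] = -3.38*n - 2.52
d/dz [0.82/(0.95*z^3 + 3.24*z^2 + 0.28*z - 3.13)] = (-2.337*z^2 - 5.3136*z - 0.2296)/(0.95*z^3 + 3.24*z^2 + 0.28*z - 3.13)^2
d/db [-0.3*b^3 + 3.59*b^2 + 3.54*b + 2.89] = -0.9*b^2 + 7.18*b + 3.54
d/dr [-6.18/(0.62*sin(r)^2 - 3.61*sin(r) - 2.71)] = (7.6632*sin(r) - 22.3098)*cos(r)/(-0.62*sin(r)^2 + 3.61*sin(r) + 2.71)^2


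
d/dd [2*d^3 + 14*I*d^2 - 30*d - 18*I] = 6*d^2 + 28*I*d - 30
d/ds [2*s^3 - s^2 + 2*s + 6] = 6*s^2 - 2*s + 2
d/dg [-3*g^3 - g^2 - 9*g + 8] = -9*g^2 - 2*g - 9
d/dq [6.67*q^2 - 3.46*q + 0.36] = 13.34*q - 3.46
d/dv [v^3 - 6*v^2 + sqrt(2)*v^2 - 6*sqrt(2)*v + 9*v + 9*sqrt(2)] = 3*v^2 - 12*v + 2*sqrt(2)*v - 6*sqrt(2) + 9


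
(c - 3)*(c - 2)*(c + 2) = c^3 - 3*c^2 - 4*c + 12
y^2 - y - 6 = (y - 3)*(y + 2)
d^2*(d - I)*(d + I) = d^4 + d^2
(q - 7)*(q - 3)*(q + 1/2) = q^3 - 19*q^2/2 + 16*q + 21/2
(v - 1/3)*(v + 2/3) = v^2 + v/3 - 2/9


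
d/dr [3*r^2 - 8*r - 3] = 6*r - 8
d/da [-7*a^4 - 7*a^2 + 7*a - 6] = -28*a^3 - 14*a + 7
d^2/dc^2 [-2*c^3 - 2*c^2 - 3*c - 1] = -12*c - 4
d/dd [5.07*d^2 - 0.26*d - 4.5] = 10.14*d - 0.26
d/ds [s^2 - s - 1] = 2*s - 1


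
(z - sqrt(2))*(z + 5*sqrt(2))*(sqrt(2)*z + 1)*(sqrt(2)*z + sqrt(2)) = 2*z^4 + 2*z^3 + 9*sqrt(2)*z^3 - 12*z^2 + 9*sqrt(2)*z^2 - 10*sqrt(2)*z - 12*z - 10*sqrt(2)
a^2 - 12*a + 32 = (a - 8)*(a - 4)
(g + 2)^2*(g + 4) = g^3 + 8*g^2 + 20*g + 16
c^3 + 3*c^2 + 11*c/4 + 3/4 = (c + 1/2)*(c + 1)*(c + 3/2)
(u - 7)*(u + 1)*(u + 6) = u^3 - 43*u - 42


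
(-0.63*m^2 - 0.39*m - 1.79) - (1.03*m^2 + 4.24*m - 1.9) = -1.66*m^2 - 4.63*m + 0.11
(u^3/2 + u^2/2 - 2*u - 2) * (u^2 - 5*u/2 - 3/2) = u^5/2 - 3*u^4/4 - 4*u^3 + 9*u^2/4 + 8*u + 3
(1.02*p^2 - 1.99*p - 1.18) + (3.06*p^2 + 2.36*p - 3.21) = 4.08*p^2 + 0.37*p - 4.39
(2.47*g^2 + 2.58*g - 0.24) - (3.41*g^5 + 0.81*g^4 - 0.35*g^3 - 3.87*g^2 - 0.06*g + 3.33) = -3.41*g^5 - 0.81*g^4 + 0.35*g^3 + 6.34*g^2 + 2.64*g - 3.57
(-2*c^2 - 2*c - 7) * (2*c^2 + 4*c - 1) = -4*c^4 - 12*c^3 - 20*c^2 - 26*c + 7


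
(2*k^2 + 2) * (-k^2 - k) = -2*k^4 - 2*k^3 - 2*k^2 - 2*k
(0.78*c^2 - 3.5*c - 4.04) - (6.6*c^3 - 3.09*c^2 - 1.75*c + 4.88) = -6.6*c^3 + 3.87*c^2 - 1.75*c - 8.92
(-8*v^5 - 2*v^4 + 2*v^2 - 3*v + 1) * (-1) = 8*v^5 + 2*v^4 - 2*v^2 + 3*v - 1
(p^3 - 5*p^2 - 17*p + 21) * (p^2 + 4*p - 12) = p^5 - p^4 - 49*p^3 + 13*p^2 + 288*p - 252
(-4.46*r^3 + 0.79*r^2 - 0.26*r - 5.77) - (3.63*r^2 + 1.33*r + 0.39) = -4.46*r^3 - 2.84*r^2 - 1.59*r - 6.16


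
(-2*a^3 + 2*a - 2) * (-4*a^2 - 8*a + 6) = 8*a^5 + 16*a^4 - 20*a^3 - 8*a^2 + 28*a - 12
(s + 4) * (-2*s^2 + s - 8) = -2*s^3 - 7*s^2 - 4*s - 32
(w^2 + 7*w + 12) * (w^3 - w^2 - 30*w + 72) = w^5 + 6*w^4 - 25*w^3 - 150*w^2 + 144*w + 864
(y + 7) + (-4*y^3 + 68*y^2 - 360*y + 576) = -4*y^3 + 68*y^2 - 359*y + 583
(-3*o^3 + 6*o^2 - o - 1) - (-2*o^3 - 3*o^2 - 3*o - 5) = -o^3 + 9*o^2 + 2*o + 4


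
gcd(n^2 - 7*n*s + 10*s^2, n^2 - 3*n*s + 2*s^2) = -n + 2*s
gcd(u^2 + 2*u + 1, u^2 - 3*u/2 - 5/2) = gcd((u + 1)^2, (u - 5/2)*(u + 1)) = u + 1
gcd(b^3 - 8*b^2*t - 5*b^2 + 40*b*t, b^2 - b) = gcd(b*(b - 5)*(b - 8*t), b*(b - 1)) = b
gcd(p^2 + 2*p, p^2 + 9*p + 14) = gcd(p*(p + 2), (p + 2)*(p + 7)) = p + 2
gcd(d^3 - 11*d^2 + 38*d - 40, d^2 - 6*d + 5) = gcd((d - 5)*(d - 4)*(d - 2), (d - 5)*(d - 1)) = d - 5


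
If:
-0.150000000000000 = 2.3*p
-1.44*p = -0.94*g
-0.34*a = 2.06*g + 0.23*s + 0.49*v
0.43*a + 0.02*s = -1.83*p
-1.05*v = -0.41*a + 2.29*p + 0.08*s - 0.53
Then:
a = 0.35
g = -0.10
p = -0.07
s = -1.54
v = 0.90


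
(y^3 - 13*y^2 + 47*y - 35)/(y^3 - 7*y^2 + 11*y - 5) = (y - 7)/(y - 1)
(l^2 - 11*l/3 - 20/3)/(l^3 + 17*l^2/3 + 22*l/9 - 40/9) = 3*(l - 5)/(3*l^2 + 13*l - 10)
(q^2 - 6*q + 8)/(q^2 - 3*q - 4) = (q - 2)/(q + 1)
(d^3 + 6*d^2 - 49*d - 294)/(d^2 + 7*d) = d - 1 - 42/d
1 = 1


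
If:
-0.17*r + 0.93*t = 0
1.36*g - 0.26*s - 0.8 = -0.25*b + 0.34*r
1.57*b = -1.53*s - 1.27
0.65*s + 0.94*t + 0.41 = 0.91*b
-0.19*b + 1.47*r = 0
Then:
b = -0.08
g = 0.46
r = -0.01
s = -0.74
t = -0.00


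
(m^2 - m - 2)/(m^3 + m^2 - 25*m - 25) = (m - 2)/(m^2 - 25)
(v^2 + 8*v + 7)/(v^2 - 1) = (v + 7)/(v - 1)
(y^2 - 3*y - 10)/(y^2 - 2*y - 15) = (y + 2)/(y + 3)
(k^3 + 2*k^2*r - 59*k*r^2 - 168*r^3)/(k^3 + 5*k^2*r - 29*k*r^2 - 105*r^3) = (-k + 8*r)/(-k + 5*r)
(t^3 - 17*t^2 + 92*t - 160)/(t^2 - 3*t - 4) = (t^2 - 13*t + 40)/(t + 1)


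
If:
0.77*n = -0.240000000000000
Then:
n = -0.31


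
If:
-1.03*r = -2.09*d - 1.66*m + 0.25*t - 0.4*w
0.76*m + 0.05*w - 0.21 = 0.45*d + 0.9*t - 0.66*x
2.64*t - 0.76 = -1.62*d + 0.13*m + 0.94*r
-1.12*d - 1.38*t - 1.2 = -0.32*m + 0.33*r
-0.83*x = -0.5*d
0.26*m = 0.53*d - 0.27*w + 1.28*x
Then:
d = -0.58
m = 0.60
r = -1.57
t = 0.12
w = -3.39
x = -0.35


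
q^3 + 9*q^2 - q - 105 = (q - 3)*(q + 5)*(q + 7)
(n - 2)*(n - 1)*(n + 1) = n^3 - 2*n^2 - n + 2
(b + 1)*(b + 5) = b^2 + 6*b + 5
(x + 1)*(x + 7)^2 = x^3 + 15*x^2 + 63*x + 49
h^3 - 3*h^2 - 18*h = h*(h - 6)*(h + 3)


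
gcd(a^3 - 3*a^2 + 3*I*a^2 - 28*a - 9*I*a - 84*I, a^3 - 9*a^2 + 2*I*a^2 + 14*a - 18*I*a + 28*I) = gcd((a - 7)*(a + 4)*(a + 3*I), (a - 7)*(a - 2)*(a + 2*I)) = a - 7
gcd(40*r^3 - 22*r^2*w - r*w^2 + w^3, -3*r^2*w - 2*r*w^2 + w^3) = 1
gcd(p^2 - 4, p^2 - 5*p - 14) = p + 2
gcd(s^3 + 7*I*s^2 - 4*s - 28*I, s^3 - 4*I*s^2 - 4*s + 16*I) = s^2 - 4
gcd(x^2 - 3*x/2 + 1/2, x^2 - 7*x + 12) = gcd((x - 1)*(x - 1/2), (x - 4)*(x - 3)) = 1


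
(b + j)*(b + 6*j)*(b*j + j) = b^3*j + 7*b^2*j^2 + b^2*j + 6*b*j^3 + 7*b*j^2 + 6*j^3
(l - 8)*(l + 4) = l^2 - 4*l - 32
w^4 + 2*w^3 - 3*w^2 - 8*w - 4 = (w - 2)*(w + 1)^2*(w + 2)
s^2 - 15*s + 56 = (s - 8)*(s - 7)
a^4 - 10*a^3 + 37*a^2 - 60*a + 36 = (a - 3)^2*(a - 2)^2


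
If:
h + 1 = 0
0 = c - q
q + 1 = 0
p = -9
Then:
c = -1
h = -1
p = -9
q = -1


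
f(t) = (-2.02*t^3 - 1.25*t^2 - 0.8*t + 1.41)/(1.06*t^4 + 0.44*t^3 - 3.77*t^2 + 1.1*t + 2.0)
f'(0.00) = -0.79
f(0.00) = 0.70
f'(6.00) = 0.07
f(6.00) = -0.36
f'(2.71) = 0.80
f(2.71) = -1.16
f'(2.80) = 0.71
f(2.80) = -1.09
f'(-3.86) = 0.32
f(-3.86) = 0.67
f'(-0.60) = -15452.04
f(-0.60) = 74.65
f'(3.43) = 0.36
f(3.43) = -0.77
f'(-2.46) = 8.42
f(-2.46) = 2.96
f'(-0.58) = -585.96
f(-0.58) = 14.45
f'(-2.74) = 2.50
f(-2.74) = 1.67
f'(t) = (-6.06*t^2 - 2.5*t - 0.8)/(1.06*t^4 + 0.44*t^3 - 3.77*t^2 + 1.1*t + 2.0) + (-4.24*t^3 - 1.32*t^2 + 7.54*t - 1.1)*(-2.02*t^3 - 1.25*t^2 - 0.8*t + 1.41)/(1.06*t^4 + 0.44*t^3 - 3.77*t^2 + 1.1*t + 2.0)^2 = (2.1412*t^6 + 2.65*t^5 + 10.7094*t^4 - 9.7184*t^3 - 18.3722*t^2 + 5.6314*t - 3.151)/(1.1236*t^8 + 0.9328*t^7 - 7.7988*t^6 - 0.9856*t^5 + 19.4209*t^4 - 6.534*t^3 - 13.87*t^2 + 4.4*t + 4.0)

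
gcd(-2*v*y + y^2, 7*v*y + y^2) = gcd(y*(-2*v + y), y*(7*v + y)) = y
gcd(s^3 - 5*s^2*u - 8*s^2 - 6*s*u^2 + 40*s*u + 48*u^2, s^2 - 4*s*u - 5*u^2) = s + u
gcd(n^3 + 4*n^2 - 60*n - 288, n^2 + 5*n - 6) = n + 6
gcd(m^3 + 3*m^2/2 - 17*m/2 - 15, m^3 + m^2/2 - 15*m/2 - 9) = m^2 - m - 6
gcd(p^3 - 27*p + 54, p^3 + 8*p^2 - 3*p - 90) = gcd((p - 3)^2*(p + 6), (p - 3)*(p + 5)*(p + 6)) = p^2 + 3*p - 18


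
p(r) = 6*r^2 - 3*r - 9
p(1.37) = -1.85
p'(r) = 12*r - 3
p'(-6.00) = -75.00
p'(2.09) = 22.08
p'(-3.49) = -44.88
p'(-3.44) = -44.28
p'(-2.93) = -38.16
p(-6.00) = 225.00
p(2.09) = 10.94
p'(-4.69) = -59.28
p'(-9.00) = -111.00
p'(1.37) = 13.44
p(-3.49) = 74.55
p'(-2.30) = -30.60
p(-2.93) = 51.30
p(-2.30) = 29.64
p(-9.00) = 504.00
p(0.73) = -7.99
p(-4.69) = 137.05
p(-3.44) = 72.32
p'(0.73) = 5.76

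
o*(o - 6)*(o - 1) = o^3 - 7*o^2 + 6*o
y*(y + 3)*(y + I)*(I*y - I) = I*y^4 - y^3 + 2*I*y^3 - 2*y^2 - 3*I*y^2 + 3*y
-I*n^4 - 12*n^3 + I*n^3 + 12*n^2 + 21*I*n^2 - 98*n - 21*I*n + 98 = (n - 7*I)^2*(n + 2*I)*(-I*n + I)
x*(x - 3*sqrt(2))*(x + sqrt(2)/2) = x^3 - 5*sqrt(2)*x^2/2 - 3*x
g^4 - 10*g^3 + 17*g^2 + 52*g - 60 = (g - 6)*(g - 5)*(g - 1)*(g + 2)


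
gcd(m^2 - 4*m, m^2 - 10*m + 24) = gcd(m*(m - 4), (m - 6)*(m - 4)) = m - 4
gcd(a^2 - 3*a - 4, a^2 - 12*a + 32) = a - 4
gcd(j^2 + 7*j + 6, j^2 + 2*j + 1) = j + 1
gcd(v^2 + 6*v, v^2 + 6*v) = v^2 + 6*v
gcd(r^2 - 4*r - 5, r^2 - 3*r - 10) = r - 5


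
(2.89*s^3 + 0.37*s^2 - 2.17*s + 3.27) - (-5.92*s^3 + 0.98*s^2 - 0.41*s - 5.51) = 8.81*s^3 - 0.61*s^2 - 1.76*s + 8.78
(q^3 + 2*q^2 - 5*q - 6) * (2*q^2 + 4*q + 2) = 2*q^5 + 8*q^4 - 28*q^2 - 34*q - 12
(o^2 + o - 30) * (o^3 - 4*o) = o^5 + o^4 - 34*o^3 - 4*o^2 + 120*o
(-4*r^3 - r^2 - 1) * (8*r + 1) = -32*r^4 - 12*r^3 - r^2 - 8*r - 1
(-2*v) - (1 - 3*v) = v - 1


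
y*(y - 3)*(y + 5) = y^3 + 2*y^2 - 15*y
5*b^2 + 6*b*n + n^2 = (b + n)*(5*b + n)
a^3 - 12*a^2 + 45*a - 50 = (a - 5)^2*(a - 2)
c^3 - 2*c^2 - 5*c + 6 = (c - 3)*(c - 1)*(c + 2)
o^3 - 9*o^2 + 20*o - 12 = (o - 6)*(o - 2)*(o - 1)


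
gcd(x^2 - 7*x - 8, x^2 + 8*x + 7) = x + 1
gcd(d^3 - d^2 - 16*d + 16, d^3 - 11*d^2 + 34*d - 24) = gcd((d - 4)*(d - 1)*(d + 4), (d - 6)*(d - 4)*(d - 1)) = d^2 - 5*d + 4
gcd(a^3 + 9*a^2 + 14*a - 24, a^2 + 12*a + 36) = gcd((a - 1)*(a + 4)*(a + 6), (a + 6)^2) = a + 6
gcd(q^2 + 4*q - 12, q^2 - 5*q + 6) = q - 2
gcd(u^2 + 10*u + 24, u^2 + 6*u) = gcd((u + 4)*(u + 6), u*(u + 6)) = u + 6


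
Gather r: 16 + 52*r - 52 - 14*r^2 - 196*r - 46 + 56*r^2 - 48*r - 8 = 42*r^2 - 192*r - 90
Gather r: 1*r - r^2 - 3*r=-r^2 - 2*r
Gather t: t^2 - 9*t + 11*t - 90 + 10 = t^2 + 2*t - 80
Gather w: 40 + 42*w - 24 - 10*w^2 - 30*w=-10*w^2 + 12*w + 16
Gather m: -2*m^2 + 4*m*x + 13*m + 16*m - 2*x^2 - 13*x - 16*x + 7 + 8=-2*m^2 + m*(4*x + 29) - 2*x^2 - 29*x + 15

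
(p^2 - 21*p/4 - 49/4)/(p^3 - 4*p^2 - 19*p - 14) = (p + 7/4)/(p^2 + 3*p + 2)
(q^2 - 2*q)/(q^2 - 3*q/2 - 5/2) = 2*q*(2 - q)/(-2*q^2 + 3*q + 5)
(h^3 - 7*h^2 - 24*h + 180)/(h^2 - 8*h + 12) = (h^2 - h - 30)/(h - 2)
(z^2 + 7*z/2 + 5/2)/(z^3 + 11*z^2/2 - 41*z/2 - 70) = (z + 1)/(z^2 + 3*z - 28)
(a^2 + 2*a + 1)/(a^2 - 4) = (a^2 + 2*a + 1)/(a^2 - 4)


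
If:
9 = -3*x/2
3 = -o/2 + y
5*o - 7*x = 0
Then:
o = -42/5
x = -6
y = -6/5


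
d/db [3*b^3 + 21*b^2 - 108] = 3*b*(3*b + 14)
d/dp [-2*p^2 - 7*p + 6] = -4*p - 7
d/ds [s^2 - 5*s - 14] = 2*s - 5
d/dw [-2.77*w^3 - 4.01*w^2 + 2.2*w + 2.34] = -8.31*w^2 - 8.02*w + 2.2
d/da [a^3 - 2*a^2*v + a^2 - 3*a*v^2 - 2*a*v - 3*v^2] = 3*a^2 - 4*a*v + 2*a - 3*v^2 - 2*v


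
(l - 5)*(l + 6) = l^2 + l - 30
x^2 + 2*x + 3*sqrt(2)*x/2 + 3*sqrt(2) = (x + 2)*(x + 3*sqrt(2)/2)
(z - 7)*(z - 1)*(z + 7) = z^3 - z^2 - 49*z + 49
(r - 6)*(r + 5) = r^2 - r - 30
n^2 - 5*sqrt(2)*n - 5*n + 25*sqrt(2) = (n - 5)*(n - 5*sqrt(2))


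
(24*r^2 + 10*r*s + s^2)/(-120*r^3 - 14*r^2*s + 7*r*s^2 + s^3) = (-4*r - s)/(20*r^2 - r*s - s^2)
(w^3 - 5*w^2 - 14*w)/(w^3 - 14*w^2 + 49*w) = (w + 2)/(w - 7)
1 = 1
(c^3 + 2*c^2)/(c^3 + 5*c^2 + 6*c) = c/(c + 3)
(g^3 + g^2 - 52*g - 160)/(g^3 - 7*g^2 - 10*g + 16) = (g^2 + 9*g + 20)/(g^2 + g - 2)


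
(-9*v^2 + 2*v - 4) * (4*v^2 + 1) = -36*v^4 + 8*v^3 - 25*v^2 + 2*v - 4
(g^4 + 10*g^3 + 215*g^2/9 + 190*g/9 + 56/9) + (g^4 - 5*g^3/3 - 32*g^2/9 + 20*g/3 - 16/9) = 2*g^4 + 25*g^3/3 + 61*g^2/3 + 250*g/9 + 40/9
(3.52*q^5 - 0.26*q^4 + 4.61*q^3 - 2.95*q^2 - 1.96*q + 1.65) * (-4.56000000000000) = -16.0512*q^5 + 1.1856*q^4 - 21.0216*q^3 + 13.452*q^2 + 8.9376*q - 7.524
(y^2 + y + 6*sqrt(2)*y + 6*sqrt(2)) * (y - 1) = y^3 + 6*sqrt(2)*y^2 - y - 6*sqrt(2)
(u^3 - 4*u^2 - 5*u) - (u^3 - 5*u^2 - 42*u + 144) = u^2 + 37*u - 144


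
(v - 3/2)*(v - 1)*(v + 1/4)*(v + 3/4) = v^4 - 3*v^3/2 - 13*v^2/16 + 33*v/32 + 9/32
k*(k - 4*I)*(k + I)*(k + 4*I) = k^4 + I*k^3 + 16*k^2 + 16*I*k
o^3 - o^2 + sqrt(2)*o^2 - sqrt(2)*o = o*(o - 1)*(o + sqrt(2))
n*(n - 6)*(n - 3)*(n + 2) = n^4 - 7*n^3 + 36*n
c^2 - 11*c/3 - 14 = (c - 6)*(c + 7/3)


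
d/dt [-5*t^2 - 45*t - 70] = -10*t - 45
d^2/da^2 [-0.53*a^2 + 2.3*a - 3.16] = -1.06000000000000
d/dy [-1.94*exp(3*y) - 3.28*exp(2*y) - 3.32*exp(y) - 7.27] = (-5.82*exp(2*y) - 6.56*exp(y) - 3.32)*exp(y)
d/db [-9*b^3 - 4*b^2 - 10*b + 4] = -27*b^2 - 8*b - 10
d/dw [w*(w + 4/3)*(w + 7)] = 3*w^2 + 50*w/3 + 28/3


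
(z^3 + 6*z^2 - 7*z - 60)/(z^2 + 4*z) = z + 2 - 15/z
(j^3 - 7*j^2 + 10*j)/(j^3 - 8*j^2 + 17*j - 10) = j/(j - 1)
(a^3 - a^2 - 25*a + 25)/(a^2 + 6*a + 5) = (a^2 - 6*a + 5)/(a + 1)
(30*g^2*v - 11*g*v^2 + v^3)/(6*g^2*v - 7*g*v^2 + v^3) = (-5*g + v)/(-g + v)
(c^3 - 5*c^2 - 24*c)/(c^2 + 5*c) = (c^2 - 5*c - 24)/(c + 5)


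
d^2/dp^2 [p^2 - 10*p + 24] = 2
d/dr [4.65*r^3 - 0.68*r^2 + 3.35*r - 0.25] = 13.95*r^2 - 1.36*r + 3.35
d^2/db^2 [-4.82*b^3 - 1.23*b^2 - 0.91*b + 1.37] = -28.92*b - 2.46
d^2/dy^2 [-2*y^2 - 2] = -4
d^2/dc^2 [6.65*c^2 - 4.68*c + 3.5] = 13.3000000000000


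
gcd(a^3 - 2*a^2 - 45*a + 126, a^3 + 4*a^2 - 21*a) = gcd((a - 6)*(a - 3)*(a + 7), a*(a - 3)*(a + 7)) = a^2 + 4*a - 21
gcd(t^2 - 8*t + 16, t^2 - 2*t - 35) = 1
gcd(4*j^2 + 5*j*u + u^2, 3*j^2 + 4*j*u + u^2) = j + u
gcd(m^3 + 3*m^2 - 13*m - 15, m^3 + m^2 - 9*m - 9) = m^2 - 2*m - 3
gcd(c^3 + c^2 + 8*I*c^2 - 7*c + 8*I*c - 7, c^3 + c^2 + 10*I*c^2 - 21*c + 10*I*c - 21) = c^2 + c*(1 + 7*I) + 7*I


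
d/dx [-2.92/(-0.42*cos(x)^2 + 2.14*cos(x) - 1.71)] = (2.4528*cos(x) - 6.2488)*sin(x)/(0.42*cos(x)^2 - 2.14*cos(x) + 1.71)^2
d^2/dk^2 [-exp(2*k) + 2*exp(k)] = (2 - 4*exp(k))*exp(k)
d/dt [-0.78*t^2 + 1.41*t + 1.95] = 1.41 - 1.56*t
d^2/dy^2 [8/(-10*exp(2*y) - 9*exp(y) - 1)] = 8*(-2*(20*exp(y) + 9)^2*exp(y) + (40*exp(y) + 9)*(10*exp(2*y) + 9*exp(y) + 1))*exp(y)/(10*exp(2*y) + 9*exp(y) + 1)^3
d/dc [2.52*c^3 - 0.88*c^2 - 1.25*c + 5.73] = 7.56*c^2 - 1.76*c - 1.25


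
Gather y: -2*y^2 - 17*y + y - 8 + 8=-2*y^2 - 16*y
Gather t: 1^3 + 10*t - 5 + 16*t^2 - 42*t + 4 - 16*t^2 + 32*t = 0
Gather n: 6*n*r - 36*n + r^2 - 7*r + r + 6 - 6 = n*(6*r - 36) + r^2 - 6*r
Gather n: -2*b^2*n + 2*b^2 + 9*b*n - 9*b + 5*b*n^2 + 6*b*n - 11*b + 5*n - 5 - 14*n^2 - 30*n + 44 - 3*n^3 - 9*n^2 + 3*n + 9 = 2*b^2 - 20*b - 3*n^3 + n^2*(5*b - 23) + n*(-2*b^2 + 15*b - 22) + 48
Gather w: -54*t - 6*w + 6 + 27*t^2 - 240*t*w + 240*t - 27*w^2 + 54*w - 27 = 27*t^2 + 186*t - 27*w^2 + w*(48 - 240*t) - 21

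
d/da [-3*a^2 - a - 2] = -6*a - 1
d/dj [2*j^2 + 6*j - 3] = 4*j + 6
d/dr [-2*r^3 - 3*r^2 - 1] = 6*r*(-r - 1)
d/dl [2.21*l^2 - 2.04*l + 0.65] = 4.42*l - 2.04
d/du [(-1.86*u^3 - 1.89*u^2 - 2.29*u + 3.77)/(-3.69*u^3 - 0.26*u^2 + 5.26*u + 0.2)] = (-3.5527136788005e-15*u^5 - 6.4905*u^4 - 36.4674*u^3 + 30.0811*u^2 + 1.2044*u - 20.2882)/(13.6161*u^6 + 1.9188*u^5 - 38.7512*u^4 - 4.2112*u^3 + 27.5636*u^2 + 2.104*u + 0.04)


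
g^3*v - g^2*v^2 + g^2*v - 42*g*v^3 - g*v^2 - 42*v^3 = (g - 7*v)*(g + 6*v)*(g*v + v)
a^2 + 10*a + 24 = (a + 4)*(a + 6)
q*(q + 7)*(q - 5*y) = q^3 - 5*q^2*y + 7*q^2 - 35*q*y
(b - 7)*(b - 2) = b^2 - 9*b + 14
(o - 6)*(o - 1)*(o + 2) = o^3 - 5*o^2 - 8*o + 12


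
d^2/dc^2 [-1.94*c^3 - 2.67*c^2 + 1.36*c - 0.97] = -11.64*c - 5.34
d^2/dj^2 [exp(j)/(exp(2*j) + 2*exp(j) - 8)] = (exp(4*j) - 2*exp(3*j) + 48*exp(2*j) + 16*exp(j) + 64)*exp(j)/(exp(6*j) + 6*exp(5*j) - 12*exp(4*j) - 88*exp(3*j) + 96*exp(2*j) + 384*exp(j) - 512)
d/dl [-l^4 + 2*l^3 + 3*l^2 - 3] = 2*l*(-2*l^2 + 3*l + 3)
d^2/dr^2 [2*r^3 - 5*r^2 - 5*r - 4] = 12*r - 10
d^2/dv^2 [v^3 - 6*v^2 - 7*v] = 6*v - 12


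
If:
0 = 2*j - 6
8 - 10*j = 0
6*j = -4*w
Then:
No Solution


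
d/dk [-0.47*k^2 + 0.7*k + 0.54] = 0.7 - 0.94*k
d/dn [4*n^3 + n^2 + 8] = 2*n*(6*n + 1)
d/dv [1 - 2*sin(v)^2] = -2*sin(2*v)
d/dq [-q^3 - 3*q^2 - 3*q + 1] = -3*q^2 - 6*q - 3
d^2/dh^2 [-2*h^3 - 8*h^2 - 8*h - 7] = -12*h - 16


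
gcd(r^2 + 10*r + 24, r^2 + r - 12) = r + 4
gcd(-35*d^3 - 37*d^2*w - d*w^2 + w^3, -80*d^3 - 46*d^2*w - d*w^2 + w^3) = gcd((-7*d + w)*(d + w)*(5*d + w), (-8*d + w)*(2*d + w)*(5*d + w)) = 5*d + w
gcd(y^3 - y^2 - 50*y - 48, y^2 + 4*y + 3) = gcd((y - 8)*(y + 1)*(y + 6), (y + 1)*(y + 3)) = y + 1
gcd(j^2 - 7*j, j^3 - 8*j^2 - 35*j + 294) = j - 7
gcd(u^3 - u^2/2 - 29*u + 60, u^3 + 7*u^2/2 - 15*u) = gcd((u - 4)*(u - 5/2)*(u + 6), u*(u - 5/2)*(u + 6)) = u^2 + 7*u/2 - 15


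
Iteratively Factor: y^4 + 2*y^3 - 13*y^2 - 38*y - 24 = (y - 4)*(y^3 + 6*y^2 + 11*y + 6) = (y - 4)*(y + 2)*(y^2 + 4*y + 3) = (y - 4)*(y + 2)*(y + 3)*(y + 1)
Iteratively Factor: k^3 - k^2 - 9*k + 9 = (k - 3)*(k^2 + 2*k - 3) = (k - 3)*(k + 3)*(k - 1)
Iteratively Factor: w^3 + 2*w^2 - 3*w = (w + 3)*(w^2 - w) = (w - 1)*(w + 3)*(w)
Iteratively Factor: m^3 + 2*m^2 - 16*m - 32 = (m + 2)*(m^2 - 16) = (m + 2)*(m + 4)*(m - 4)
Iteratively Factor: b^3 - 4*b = (b)*(b^2 - 4) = b*(b - 2)*(b + 2)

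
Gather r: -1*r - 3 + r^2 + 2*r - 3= r^2 + r - 6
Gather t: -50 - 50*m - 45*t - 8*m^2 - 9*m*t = -8*m^2 - 50*m + t*(-9*m - 45) - 50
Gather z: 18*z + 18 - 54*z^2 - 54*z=-54*z^2 - 36*z + 18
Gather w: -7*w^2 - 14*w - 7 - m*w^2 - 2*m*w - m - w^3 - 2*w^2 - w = -m - w^3 + w^2*(-m - 9) + w*(-2*m - 15) - 7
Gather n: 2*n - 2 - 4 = 2*n - 6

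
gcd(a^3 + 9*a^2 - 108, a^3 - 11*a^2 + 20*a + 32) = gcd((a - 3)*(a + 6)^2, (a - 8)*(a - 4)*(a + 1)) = 1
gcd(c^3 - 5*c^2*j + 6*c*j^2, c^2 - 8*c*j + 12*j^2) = c - 2*j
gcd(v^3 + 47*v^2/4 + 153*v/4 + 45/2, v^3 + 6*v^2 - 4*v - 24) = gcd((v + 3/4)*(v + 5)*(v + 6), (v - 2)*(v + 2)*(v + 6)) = v + 6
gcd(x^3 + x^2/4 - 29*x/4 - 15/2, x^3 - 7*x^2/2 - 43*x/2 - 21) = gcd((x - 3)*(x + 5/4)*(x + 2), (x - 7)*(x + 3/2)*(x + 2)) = x + 2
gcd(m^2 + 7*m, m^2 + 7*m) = m^2 + 7*m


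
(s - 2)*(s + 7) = s^2 + 5*s - 14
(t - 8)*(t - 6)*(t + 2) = t^3 - 12*t^2 + 20*t + 96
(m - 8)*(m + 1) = m^2 - 7*m - 8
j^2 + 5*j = j*(j + 5)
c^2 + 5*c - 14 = (c - 2)*(c + 7)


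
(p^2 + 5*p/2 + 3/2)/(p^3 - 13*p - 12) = (p + 3/2)/(p^2 - p - 12)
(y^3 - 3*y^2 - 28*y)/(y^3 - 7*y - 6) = y*(-y^2 + 3*y + 28)/(-y^3 + 7*y + 6)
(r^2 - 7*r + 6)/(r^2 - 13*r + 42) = (r - 1)/(r - 7)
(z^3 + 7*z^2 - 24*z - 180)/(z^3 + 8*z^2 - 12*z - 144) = (z - 5)/(z - 4)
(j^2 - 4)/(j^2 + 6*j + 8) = (j - 2)/(j + 4)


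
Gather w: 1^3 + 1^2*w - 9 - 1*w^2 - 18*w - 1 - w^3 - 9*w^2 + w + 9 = -w^3 - 10*w^2 - 16*w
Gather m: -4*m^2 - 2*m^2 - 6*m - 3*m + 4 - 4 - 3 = -6*m^2 - 9*m - 3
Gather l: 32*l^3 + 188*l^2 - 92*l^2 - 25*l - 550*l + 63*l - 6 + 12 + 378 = 32*l^3 + 96*l^2 - 512*l + 384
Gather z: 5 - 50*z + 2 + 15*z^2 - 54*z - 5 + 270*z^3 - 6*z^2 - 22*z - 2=270*z^3 + 9*z^2 - 126*z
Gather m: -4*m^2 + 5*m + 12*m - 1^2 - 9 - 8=-4*m^2 + 17*m - 18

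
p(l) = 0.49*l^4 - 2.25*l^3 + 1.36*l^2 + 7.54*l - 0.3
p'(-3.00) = -114.29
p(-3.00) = 89.76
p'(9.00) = 914.11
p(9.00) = 1752.36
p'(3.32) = 13.89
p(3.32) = 16.92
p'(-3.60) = -181.18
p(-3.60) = 177.46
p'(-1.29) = -11.41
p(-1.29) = -1.58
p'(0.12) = 7.77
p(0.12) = 0.62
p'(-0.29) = 6.14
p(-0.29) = -2.31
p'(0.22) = 7.83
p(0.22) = 1.40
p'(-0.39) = 5.34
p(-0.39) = -2.89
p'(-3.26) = -140.97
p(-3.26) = 122.87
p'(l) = 1.96*l^3 - 6.75*l^2 + 2.72*l + 7.54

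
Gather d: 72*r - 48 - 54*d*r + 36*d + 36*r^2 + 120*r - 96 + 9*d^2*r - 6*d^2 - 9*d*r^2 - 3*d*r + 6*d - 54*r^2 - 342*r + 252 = d^2*(9*r - 6) + d*(-9*r^2 - 57*r + 42) - 18*r^2 - 150*r + 108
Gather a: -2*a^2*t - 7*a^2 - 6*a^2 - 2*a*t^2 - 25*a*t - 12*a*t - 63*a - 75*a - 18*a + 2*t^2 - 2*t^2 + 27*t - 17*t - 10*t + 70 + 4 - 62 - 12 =a^2*(-2*t - 13) + a*(-2*t^2 - 37*t - 156)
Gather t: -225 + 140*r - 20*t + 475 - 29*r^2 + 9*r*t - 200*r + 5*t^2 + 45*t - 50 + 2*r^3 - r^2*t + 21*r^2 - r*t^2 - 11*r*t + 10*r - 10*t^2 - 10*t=2*r^3 - 8*r^2 - 50*r + t^2*(-r - 5) + t*(-r^2 - 2*r + 15) + 200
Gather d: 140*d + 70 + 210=140*d + 280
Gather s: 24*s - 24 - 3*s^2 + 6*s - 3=-3*s^2 + 30*s - 27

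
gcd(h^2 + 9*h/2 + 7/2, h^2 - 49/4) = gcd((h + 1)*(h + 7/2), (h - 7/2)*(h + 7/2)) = h + 7/2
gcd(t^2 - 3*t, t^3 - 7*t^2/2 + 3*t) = t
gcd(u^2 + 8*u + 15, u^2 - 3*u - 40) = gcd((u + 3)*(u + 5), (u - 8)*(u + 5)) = u + 5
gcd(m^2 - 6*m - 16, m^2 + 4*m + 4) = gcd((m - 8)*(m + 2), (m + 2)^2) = m + 2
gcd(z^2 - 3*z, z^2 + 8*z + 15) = 1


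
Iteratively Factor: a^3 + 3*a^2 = (a)*(a^2 + 3*a) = a^2*(a + 3)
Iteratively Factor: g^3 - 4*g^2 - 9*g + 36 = (g - 4)*(g^2 - 9) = (g - 4)*(g + 3)*(g - 3)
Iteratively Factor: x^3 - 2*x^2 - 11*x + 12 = (x - 4)*(x^2 + 2*x - 3) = (x - 4)*(x - 1)*(x + 3)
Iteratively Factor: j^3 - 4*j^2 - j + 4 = (j + 1)*(j^2 - 5*j + 4) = (j - 4)*(j + 1)*(j - 1)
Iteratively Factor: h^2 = (h)*(h)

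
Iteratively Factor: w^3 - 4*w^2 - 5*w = (w)*(w^2 - 4*w - 5) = w*(w - 5)*(w + 1)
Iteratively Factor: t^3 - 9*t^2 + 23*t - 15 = (t - 5)*(t^2 - 4*t + 3) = (t - 5)*(t - 1)*(t - 3)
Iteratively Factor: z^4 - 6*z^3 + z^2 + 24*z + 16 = (z + 1)*(z^3 - 7*z^2 + 8*z + 16) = (z - 4)*(z + 1)*(z^2 - 3*z - 4) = (z - 4)^2*(z + 1)*(z + 1)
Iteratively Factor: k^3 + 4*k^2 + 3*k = (k + 3)*(k^2 + k) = (k + 1)*(k + 3)*(k)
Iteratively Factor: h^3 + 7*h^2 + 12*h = (h + 3)*(h^2 + 4*h) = h*(h + 3)*(h + 4)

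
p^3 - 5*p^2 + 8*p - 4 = (p - 2)^2*(p - 1)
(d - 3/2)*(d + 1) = d^2 - d/2 - 3/2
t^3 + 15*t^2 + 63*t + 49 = (t + 1)*(t + 7)^2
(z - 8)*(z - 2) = z^2 - 10*z + 16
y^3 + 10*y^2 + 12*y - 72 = (y - 2)*(y + 6)^2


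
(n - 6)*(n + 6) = n^2 - 36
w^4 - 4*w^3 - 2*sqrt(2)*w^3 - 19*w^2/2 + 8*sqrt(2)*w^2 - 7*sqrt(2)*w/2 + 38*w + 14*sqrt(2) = (w - 4)*(w - 7*sqrt(2)/2)*(w + sqrt(2)/2)*(w + sqrt(2))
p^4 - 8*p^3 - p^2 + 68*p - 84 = (p - 7)*(p - 2)^2*(p + 3)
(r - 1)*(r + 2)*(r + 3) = r^3 + 4*r^2 + r - 6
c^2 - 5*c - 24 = (c - 8)*(c + 3)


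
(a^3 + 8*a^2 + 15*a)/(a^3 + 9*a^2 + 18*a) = (a + 5)/(a + 6)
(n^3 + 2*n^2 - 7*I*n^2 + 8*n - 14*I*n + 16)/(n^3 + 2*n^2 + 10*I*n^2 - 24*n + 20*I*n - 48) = (n^2 - 7*I*n + 8)/(n^2 + 10*I*n - 24)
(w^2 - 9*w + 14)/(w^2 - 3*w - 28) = (w - 2)/(w + 4)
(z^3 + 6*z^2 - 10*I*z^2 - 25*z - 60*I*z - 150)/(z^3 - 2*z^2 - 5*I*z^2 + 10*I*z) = (z^2 + z*(6 - 5*I) - 30*I)/(z*(z - 2))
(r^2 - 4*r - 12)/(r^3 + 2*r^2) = (r - 6)/r^2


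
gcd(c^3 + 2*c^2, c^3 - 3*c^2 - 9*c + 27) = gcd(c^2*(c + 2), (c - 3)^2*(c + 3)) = 1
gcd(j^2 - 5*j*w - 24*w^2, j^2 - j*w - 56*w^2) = -j + 8*w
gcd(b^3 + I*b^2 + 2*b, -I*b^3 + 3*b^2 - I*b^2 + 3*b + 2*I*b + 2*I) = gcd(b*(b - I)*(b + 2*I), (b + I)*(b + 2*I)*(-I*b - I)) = b + 2*I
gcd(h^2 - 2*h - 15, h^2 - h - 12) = h + 3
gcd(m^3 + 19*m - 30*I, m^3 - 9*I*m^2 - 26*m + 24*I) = m^2 - 5*I*m - 6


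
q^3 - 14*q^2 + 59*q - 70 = (q - 7)*(q - 5)*(q - 2)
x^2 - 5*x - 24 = (x - 8)*(x + 3)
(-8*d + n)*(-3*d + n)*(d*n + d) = 24*d^3*n + 24*d^3 - 11*d^2*n^2 - 11*d^2*n + d*n^3 + d*n^2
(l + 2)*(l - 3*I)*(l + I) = l^3 + 2*l^2 - 2*I*l^2 + 3*l - 4*I*l + 6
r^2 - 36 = (r - 6)*(r + 6)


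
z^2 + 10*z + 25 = (z + 5)^2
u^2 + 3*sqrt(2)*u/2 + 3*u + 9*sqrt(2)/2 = (u + 3)*(u + 3*sqrt(2)/2)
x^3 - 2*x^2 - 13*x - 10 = (x - 5)*(x + 1)*(x + 2)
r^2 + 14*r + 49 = (r + 7)^2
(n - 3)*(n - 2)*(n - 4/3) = n^3 - 19*n^2/3 + 38*n/3 - 8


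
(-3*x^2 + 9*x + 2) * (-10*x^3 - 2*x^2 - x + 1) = 30*x^5 - 84*x^4 - 35*x^3 - 16*x^2 + 7*x + 2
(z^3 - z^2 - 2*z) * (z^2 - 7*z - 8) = z^5 - 8*z^4 - 3*z^3 + 22*z^2 + 16*z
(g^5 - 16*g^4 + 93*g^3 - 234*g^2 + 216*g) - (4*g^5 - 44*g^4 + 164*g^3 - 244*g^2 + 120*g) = -3*g^5 + 28*g^4 - 71*g^3 + 10*g^2 + 96*g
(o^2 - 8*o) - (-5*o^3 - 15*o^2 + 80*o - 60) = 5*o^3 + 16*o^2 - 88*o + 60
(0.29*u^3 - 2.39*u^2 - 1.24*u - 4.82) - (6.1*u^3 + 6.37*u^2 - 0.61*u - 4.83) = -5.81*u^3 - 8.76*u^2 - 0.63*u + 0.00999999999999979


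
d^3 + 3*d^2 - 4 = (d - 1)*(d + 2)^2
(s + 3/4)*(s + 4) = s^2 + 19*s/4 + 3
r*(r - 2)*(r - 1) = r^3 - 3*r^2 + 2*r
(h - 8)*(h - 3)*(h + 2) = h^3 - 9*h^2 + 2*h + 48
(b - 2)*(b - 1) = b^2 - 3*b + 2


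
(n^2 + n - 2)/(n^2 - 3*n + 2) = (n + 2)/(n - 2)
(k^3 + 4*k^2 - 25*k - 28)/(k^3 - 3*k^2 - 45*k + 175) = (k^2 - 3*k - 4)/(k^2 - 10*k + 25)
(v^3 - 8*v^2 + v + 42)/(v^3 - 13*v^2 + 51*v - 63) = (v + 2)/(v - 3)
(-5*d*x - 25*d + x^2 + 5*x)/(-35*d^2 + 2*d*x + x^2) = (x + 5)/(7*d + x)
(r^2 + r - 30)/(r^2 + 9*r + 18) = (r - 5)/(r + 3)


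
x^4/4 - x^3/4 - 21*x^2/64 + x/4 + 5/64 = (x/4 + 1/4)*(x - 5/4)*(x - 1)*(x + 1/4)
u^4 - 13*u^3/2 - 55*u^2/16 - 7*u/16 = u*(u - 7)*(u + 1/4)^2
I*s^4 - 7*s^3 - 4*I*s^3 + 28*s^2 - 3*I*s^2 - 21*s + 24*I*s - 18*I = (s - 3)*(s + I)*(s + 6*I)*(I*s - I)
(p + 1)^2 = p^2 + 2*p + 1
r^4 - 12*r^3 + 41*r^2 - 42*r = r*(r - 7)*(r - 3)*(r - 2)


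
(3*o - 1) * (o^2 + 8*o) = 3*o^3 + 23*o^2 - 8*o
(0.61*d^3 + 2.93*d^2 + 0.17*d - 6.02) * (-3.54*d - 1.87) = -2.1594*d^4 - 11.5129*d^3 - 6.0809*d^2 + 20.9929*d + 11.2574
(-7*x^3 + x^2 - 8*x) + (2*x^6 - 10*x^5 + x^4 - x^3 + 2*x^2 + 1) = 2*x^6 - 10*x^5 + x^4 - 8*x^3 + 3*x^2 - 8*x + 1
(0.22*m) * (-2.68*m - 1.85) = -0.5896*m^2 - 0.407*m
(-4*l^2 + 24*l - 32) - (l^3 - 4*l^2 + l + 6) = -l^3 + 23*l - 38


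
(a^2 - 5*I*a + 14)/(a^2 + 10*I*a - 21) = (a^2 - 5*I*a + 14)/(a^2 + 10*I*a - 21)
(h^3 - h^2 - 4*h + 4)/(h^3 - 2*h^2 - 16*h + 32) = (h^2 + h - 2)/(h^2 - 16)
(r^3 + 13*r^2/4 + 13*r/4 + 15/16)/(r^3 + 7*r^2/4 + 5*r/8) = (r + 3/2)/r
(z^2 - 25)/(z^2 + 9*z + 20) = (z - 5)/(z + 4)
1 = 1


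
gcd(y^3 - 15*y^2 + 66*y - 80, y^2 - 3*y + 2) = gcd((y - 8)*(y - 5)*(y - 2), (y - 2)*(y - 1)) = y - 2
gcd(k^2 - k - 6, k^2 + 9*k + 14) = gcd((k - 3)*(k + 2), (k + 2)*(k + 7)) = k + 2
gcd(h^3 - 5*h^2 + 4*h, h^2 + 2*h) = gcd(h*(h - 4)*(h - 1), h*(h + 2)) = h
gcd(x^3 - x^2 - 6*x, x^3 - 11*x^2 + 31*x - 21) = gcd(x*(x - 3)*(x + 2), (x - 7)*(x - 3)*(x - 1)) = x - 3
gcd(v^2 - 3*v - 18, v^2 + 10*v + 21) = v + 3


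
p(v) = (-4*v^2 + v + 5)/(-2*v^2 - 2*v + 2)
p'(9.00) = 0.03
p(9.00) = 1.74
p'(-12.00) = 0.02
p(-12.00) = 2.23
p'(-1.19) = 8.93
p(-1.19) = -1.20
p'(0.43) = 26.25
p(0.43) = 6.09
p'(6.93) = 0.04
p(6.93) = 1.67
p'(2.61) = 0.32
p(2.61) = 1.17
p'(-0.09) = 2.50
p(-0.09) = 2.25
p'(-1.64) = 3285.97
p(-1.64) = 74.58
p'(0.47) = 42.10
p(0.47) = 7.42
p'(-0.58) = 2.11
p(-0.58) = 1.24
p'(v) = (1 - 8*v)/(-2*v^2 - 2*v + 2) + (4*v + 2)*(-4*v^2 + v + 5)/(-2*v^2 - 2*v + 2)^2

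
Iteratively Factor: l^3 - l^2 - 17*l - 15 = (l + 1)*(l^2 - 2*l - 15) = (l + 1)*(l + 3)*(l - 5)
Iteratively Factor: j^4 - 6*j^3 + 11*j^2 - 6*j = (j - 2)*(j^3 - 4*j^2 + 3*j) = (j - 2)*(j - 1)*(j^2 - 3*j) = j*(j - 2)*(j - 1)*(j - 3)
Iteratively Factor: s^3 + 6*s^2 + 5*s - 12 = (s - 1)*(s^2 + 7*s + 12) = (s - 1)*(s + 3)*(s + 4)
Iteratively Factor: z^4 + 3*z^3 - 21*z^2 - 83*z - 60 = (z + 3)*(z^3 - 21*z - 20) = (z - 5)*(z + 3)*(z^2 + 5*z + 4) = (z - 5)*(z + 1)*(z + 3)*(z + 4)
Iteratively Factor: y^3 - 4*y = (y)*(y^2 - 4) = y*(y + 2)*(y - 2)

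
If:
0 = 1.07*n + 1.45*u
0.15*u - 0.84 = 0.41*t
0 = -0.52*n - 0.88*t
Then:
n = 6.38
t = -3.77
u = -4.71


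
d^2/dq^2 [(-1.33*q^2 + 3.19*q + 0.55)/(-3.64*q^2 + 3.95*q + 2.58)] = (-46.286968*q^3 + 31.2180959999999*q^2 - 132.300168*q + 55.231534)/(48.228544*q^6 - 157.00776*q^5 + 67.827396*q^4 + 160.941565*q^3 - 48.075462*q^2 - 78.87834*q - 17.173512)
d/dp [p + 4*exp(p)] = 4*exp(p) + 1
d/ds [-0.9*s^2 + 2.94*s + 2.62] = 2.94 - 1.8*s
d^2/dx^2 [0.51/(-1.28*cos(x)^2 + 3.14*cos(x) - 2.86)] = (3.342336*(1 - cos(x)^2)^2 - 6.149376*cos(x)^3 - 0.768468000000002*cos(x)^2 + 16.878756*cos(x) - 9.665112)/(1.28*cos(x)^2 - 3.14*cos(x) + 2.86)^3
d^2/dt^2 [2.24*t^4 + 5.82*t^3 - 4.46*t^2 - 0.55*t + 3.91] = 26.88*t^2 + 34.92*t - 8.92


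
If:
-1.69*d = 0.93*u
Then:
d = -0.550295857988166*u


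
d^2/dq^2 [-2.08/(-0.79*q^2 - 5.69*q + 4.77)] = (-2.596256*q^2 - 18.699616*q + 2.08*(1.58*q + 5.69)*(3.16*q + 11.38) + 15.676128)/(0.79*q^2 + 5.69*q - 4.77)^3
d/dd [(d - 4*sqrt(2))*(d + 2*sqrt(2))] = 2*d - 2*sqrt(2)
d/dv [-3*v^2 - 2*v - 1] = -6*v - 2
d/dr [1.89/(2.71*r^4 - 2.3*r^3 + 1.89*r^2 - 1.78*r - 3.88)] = (-20.4876*r^3 + 13.041*r^2 - 7.1442*r + 3.3642)/(-2.71*r^4 + 2.3*r^3 - 1.89*r^2 + 1.78*r + 3.88)^2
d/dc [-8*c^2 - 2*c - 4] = -16*c - 2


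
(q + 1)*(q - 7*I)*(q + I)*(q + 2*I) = q^4 + q^3 - 4*I*q^3 + 19*q^2 - 4*I*q^2 + 19*q + 14*I*q + 14*I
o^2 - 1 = (o - 1)*(o + 1)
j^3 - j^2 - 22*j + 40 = (j - 4)*(j - 2)*(j + 5)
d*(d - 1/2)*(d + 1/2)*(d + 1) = d^4 + d^3 - d^2/4 - d/4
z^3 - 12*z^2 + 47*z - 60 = (z - 5)*(z - 4)*(z - 3)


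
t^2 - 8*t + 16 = (t - 4)^2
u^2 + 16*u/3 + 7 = (u + 7/3)*(u + 3)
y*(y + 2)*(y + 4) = y^3 + 6*y^2 + 8*y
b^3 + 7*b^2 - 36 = (b - 2)*(b + 3)*(b + 6)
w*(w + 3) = w^2 + 3*w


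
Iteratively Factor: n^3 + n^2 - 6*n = (n)*(n^2 + n - 6) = n*(n - 2)*(n + 3)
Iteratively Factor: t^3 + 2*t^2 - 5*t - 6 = (t - 2)*(t^2 + 4*t + 3) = (t - 2)*(t + 1)*(t + 3)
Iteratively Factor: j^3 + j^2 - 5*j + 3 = (j + 3)*(j^2 - 2*j + 1) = (j - 1)*(j + 3)*(j - 1)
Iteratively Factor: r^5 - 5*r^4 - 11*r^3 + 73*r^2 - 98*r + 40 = (r - 5)*(r^4 - 11*r^2 + 18*r - 8) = (r - 5)*(r - 1)*(r^3 + r^2 - 10*r + 8) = (r - 5)*(r - 1)*(r + 4)*(r^2 - 3*r + 2) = (r - 5)*(r - 1)^2*(r + 4)*(r - 2)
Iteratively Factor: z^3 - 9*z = (z)*(z^2 - 9) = z*(z - 3)*(z + 3)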